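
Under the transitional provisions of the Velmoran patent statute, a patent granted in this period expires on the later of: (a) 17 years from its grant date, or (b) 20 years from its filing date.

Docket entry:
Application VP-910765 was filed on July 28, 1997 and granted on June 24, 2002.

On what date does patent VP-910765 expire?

June 24, 2019

(a) grant + 17 years → 24 June 2019.
(b) filing + 20 years → 28 July 2017.
Later of the two: 24 June 2019.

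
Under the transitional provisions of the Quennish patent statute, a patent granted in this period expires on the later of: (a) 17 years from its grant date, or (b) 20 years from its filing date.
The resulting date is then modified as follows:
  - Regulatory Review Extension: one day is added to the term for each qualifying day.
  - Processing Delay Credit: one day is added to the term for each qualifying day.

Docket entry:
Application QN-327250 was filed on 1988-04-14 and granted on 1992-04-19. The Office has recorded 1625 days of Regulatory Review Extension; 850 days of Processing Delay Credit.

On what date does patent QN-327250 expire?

(a) grant + 17 years → 19 April 2009.
(b) filing + 20 years → 14 April 2008.
Later of the two: 19 April 2009.
Regulatory Review Extension: +1625 days → 30 September 2013.
Processing Delay Credit: +850 days → 28 January 2016.

January 28, 2016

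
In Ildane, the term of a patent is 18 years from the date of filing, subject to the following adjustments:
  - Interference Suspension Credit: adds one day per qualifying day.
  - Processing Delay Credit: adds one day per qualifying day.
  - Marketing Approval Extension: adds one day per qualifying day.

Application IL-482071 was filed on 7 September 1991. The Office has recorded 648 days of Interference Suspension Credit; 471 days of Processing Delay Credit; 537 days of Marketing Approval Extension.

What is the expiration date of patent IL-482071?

Base term: filing date + 18 years → 7 September 2009.
Interference Suspension Credit: +648 days → 17 June 2011.
Processing Delay Credit: +471 days → 30 September 2012.
Marketing Approval Extension: +537 days → 21 March 2014.

2014-03-21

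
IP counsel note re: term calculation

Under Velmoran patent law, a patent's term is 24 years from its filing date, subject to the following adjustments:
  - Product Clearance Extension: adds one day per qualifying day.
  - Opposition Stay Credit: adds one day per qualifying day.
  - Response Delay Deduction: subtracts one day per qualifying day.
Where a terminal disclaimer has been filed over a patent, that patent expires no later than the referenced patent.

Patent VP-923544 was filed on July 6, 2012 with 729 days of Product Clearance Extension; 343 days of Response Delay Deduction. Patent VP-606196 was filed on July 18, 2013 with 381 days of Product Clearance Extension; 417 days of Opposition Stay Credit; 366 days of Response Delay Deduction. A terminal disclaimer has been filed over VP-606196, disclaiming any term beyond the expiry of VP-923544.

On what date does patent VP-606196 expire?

July 27, 2037

Natural term of VP-606196:
  Base: filing + 24 years → 18 July 2037.
  Product Clearance Extension: +381 days → 3 August 2038.
  Opposition Stay Credit: +417 days → 24 September 2039.
  Response Delay Deduction: −366 days → 23 September 2038.
Expiry of referenced patent VP-923544:
  Base: filing + 24 years → 6 July 2036.
  Product Clearance Extension: +729 days → 5 July 2038.
  Response Delay Deduction: −343 days → 27 July 2037.
Terminal disclaimer: VP-606196 expires on the earlier of 23 September 2038 and 27 July 2037.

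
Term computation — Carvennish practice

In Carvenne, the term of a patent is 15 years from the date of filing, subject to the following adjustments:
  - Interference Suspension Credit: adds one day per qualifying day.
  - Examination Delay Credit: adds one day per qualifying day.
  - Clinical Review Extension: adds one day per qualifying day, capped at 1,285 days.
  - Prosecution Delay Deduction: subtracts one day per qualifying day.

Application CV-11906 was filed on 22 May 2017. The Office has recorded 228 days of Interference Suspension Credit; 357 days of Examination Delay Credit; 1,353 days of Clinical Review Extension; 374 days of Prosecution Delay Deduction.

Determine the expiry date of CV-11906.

2036-06-26

Base term: filing date + 15 years → 22 May 2032.
Interference Suspension Credit: +228 days → 5 January 2033.
Examination Delay Credit: +357 days → 28 December 2033.
Clinical Review Extension: 1353 days claimed exceeds the 1285-day cap, so +1285 days → 5 July 2037.
Prosecution Delay Deduction: −374 days → 26 June 2036.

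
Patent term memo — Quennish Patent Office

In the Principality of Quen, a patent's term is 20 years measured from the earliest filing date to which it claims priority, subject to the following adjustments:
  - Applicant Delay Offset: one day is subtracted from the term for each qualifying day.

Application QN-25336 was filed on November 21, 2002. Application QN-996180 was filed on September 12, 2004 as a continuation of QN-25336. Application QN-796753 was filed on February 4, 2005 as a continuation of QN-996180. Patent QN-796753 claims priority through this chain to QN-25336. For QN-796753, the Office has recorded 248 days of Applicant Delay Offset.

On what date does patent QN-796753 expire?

March 18, 2022

Earliest priority filing: 21 November 2002.
Base term: 21 November 2002 + 20 years → 21 November 2022.
Applicant Delay Offset: −248 days → 18 March 2022.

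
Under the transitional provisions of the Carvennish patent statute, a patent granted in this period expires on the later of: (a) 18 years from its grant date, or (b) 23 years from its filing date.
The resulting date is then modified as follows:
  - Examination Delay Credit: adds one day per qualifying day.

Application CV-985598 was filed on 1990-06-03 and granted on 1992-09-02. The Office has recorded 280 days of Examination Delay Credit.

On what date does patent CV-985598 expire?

March 10, 2014

(a) grant + 18 years → 2 September 2010.
(b) filing + 23 years → 3 June 2013.
Later of the two: 3 June 2013.
Examination Delay Credit: +280 days → 10 March 2014.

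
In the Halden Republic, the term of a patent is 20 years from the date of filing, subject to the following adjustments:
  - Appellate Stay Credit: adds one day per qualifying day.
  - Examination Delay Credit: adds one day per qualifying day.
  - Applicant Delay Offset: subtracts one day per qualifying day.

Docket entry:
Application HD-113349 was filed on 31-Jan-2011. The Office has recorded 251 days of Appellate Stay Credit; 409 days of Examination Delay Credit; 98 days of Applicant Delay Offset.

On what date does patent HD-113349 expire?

Base term: filing date + 20 years → 31 January 2031.
Appellate Stay Credit: +251 days → 9 October 2031.
Examination Delay Credit: +409 days → 21 November 2032.
Applicant Delay Offset: −98 days → 15 August 2032.

August 15, 2032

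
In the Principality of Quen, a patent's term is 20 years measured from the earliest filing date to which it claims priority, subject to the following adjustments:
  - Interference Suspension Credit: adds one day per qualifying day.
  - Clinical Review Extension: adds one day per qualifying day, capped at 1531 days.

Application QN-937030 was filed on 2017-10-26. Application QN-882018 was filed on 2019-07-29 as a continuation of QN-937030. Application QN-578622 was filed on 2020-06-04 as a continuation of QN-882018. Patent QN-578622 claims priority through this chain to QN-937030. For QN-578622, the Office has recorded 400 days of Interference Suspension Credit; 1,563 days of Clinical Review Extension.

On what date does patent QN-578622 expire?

2043-02-08

Earliest priority filing: 26 October 2017.
Base term: 26 October 2017 + 20 years → 26 October 2037.
Interference Suspension Credit: +400 days → 30 November 2038.
Clinical Review Extension: 1563 days claimed exceeds the 1531-day cap, so +1531 days → 8 February 2043.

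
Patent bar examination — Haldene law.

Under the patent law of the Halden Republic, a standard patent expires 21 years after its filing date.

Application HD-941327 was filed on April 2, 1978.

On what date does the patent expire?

Filing date + 21 years → 2 April 1999.

April 2, 1999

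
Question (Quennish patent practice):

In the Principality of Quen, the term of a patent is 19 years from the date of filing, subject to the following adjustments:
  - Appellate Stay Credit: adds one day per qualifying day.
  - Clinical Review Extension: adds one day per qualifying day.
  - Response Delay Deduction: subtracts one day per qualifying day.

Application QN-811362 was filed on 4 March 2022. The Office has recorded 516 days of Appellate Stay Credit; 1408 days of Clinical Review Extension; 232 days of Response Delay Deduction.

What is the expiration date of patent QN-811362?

2045-10-21

Base term: filing date + 19 years → 4 March 2041.
Appellate Stay Credit: +516 days → 2 August 2042.
Clinical Review Extension: +1408 days → 10 June 2046.
Response Delay Deduction: −232 days → 21 October 2045.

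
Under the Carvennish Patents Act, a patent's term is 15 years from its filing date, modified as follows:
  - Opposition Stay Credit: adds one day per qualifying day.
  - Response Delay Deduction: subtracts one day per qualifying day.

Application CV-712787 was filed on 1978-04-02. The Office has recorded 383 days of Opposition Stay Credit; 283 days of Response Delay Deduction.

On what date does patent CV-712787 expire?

Base term: filing date + 15 years → 2 April 1993.
Opposition Stay Credit: +383 days → 20 April 1994.
Response Delay Deduction: −283 days → 11 July 1993.

1993-07-11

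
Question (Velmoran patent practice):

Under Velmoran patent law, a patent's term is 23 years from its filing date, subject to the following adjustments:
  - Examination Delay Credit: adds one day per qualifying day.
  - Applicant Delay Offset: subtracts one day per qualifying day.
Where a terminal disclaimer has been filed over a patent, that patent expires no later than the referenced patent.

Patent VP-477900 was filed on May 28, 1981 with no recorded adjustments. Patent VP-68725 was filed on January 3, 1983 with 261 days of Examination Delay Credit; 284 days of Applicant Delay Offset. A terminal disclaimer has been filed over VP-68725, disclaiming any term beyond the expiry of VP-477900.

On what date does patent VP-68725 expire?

2004-05-28

Natural term of VP-68725:
  Base: filing + 23 years → 3 January 2006.
  Examination Delay Credit: +261 days → 21 September 2006.
  Applicant Delay Offset: −284 days → 11 December 2005.
Expiry of referenced patent VP-477900:
  Base: filing + 23 years → 28 May 2004.
Terminal disclaimer: VP-68725 expires on the earlier of 11 December 2005 and 28 May 2004.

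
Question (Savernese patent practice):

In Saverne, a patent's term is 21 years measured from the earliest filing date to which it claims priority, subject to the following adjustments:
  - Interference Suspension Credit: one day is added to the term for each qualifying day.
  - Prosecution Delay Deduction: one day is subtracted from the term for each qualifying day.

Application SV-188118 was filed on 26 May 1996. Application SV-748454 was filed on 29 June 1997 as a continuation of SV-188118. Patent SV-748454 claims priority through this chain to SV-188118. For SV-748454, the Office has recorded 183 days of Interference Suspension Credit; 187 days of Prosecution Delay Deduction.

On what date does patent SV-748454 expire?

Earliest priority filing: 26 May 1996.
Base term: 26 May 1996 + 21 years → 26 May 2017.
Interference Suspension Credit: +183 days → 25 November 2017.
Prosecution Delay Deduction: −187 days → 22 May 2017.

May 22, 2017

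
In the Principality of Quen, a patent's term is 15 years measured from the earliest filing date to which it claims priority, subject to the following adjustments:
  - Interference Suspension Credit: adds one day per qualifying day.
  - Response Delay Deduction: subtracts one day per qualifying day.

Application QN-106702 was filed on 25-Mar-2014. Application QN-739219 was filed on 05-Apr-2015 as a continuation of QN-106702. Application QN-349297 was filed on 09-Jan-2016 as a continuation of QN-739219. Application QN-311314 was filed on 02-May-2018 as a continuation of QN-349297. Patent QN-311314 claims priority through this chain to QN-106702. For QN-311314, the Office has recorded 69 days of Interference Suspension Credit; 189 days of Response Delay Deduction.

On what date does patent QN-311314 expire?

November 25, 2028

Earliest priority filing: 25 March 2014.
Base term: 25 March 2014 + 15 years → 25 March 2029.
Interference Suspension Credit: +69 days → 2 June 2029.
Response Delay Deduction: −189 days → 25 November 2028.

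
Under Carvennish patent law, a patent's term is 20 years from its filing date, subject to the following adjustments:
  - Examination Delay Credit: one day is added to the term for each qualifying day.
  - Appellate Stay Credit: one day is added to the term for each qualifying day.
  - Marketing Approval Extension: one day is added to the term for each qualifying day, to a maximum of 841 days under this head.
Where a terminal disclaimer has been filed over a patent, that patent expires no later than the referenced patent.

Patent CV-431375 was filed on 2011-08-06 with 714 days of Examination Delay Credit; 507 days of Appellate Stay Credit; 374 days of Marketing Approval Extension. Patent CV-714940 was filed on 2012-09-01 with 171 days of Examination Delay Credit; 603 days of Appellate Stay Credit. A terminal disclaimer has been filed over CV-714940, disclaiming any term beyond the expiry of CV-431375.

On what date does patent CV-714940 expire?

October 15, 2034

Natural term of CV-714940:
  Base: filing + 20 years → 1 September 2032.
  Examination Delay Credit: +171 days → 19 February 2033.
  Appellate Stay Credit: +603 days → 15 October 2034.
Expiry of referenced patent CV-431375:
  Base: filing + 20 years → 6 August 2031.
  Examination Delay Credit: +714 days → 20 July 2033.
  Appellate Stay Credit: +507 days → 9 December 2034.
  Marketing Approval Extension: 374 days (within the 841-day cap) → +374 days → 18 December 2035.
Terminal disclaimer: CV-714940 expires on the earlier of 15 October 2034 and 18 December 2035.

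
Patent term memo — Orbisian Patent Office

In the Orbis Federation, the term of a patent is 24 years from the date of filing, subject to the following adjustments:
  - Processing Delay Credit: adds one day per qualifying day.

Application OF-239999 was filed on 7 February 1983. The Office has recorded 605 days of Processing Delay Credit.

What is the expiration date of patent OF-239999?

October 4, 2008

Base term: filing date + 24 years → 7 February 2007.
Processing Delay Credit: +605 days → 4 October 2008.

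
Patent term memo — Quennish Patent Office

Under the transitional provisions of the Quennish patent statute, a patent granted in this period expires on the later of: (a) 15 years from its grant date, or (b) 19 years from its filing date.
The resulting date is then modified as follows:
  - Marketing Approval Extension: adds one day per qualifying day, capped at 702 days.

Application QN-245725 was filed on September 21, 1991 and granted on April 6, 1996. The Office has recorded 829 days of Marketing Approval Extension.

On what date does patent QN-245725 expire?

(a) grant + 15 years → 6 April 2011.
(b) filing + 19 years → 21 September 2010.
Later of the two: 6 April 2011.
Marketing Approval Extension: 829 days claimed exceeds the 702-day cap, so +702 days → 8 March 2013.

March 8, 2013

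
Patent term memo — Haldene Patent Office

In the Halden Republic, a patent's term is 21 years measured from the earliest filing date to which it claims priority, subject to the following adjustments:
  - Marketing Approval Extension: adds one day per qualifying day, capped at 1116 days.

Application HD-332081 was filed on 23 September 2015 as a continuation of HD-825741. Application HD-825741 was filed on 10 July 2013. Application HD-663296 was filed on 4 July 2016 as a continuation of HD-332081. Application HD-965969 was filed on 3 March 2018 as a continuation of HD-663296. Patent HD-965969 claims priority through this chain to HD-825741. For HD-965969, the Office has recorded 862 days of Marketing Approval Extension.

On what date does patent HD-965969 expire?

Earliest priority filing: 10 July 2013.
Base term: 10 July 2013 + 21 years → 10 July 2034.
Marketing Approval Extension: 862 days (within the 1116-day cap) → +862 days → 18 November 2036.

November 18, 2036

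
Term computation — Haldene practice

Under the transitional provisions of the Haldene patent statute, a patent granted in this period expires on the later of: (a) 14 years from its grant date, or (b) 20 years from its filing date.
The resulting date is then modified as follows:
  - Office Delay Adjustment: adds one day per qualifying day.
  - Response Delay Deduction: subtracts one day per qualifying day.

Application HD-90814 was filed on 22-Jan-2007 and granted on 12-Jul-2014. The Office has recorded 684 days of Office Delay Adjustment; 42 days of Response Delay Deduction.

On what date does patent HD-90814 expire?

(a) grant + 14 years → 12 July 2028.
(b) filing + 20 years → 22 January 2027.
Later of the two: 12 July 2028.
Office Delay Adjustment: +684 days → 27 May 2030.
Response Delay Deduction: −42 days → 15 April 2030.

April 15, 2030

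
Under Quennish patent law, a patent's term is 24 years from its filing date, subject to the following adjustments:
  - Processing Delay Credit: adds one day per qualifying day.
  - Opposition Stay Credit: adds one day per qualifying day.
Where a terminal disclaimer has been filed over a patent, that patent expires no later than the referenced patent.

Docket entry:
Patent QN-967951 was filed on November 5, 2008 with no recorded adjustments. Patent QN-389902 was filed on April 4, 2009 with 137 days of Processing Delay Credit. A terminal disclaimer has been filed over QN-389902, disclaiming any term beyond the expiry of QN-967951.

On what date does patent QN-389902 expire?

Natural term of QN-389902:
  Base: filing + 24 years → 4 April 2033.
  Processing Delay Credit: +137 days → 19 August 2033.
Expiry of referenced patent QN-967951:
  Base: filing + 24 years → 5 November 2032.
Terminal disclaimer: QN-389902 expires on the earlier of 19 August 2033 and 5 November 2032.

2032-11-05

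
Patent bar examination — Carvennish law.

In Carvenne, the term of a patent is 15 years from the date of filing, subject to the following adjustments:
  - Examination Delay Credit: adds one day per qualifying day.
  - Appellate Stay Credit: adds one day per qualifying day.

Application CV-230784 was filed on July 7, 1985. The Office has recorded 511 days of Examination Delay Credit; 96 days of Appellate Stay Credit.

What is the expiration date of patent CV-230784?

Base term: filing date + 15 years → 7 July 2000.
Examination Delay Credit: +511 days → 30 November 2001.
Appellate Stay Credit: +96 days → 6 March 2002.

March 6, 2002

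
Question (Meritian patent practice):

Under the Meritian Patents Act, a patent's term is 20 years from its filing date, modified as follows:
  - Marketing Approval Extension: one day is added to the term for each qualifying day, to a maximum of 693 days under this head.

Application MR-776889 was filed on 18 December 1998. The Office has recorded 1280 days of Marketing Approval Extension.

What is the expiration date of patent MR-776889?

November 10, 2020

Base term: filing date + 20 years → 18 December 2018.
Marketing Approval Extension: 1280 days claimed exceeds the 693-day cap, so +693 days → 10 November 2020.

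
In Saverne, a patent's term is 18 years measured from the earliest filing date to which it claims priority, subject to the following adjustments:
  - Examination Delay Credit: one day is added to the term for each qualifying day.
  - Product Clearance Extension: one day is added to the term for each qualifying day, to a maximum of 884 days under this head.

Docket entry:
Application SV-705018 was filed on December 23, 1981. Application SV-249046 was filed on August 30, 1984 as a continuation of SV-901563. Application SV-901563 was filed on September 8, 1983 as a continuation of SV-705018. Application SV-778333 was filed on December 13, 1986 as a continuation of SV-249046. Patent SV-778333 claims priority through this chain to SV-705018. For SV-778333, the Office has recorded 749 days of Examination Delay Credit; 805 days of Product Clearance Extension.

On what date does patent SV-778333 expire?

2004-03-25

Earliest priority filing: 23 December 1981.
Base term: 23 December 1981 + 18 years → 23 December 1999.
Examination Delay Credit: +749 days → 10 January 2002.
Product Clearance Extension: 805 days (within the 884-day cap) → +805 days → 25 March 2004.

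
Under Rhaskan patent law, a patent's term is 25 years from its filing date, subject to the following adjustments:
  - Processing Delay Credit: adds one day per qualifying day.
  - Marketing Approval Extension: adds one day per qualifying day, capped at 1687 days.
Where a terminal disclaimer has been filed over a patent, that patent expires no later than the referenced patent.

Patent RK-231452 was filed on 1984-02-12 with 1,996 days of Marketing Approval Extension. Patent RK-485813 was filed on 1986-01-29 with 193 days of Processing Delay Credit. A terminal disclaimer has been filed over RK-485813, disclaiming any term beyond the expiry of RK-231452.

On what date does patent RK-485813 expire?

Natural term of RK-485813:
  Base: filing + 25 years → 29 January 2011.
  Processing Delay Credit: +193 days → 10 August 2011.
Expiry of referenced patent RK-231452:
  Base: filing + 25 years → 12 February 2009.
  Marketing Approval Extension: 1996 days claimed exceeds the 1687-day cap, so +1687 days → 26 September 2013.
Terminal disclaimer: RK-485813 expires on the earlier of 10 August 2011 and 26 September 2013.

2011-08-10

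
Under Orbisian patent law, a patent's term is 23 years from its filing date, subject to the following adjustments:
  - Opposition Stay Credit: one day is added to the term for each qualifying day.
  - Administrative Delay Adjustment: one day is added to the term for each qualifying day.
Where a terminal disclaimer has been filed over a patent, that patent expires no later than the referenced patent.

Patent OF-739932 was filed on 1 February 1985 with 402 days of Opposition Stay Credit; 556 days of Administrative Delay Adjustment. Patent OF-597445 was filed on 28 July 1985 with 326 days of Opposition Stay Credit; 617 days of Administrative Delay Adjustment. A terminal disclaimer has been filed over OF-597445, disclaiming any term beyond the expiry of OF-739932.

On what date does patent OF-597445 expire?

2010-09-16

Natural term of OF-597445:
  Base: filing + 23 years → 28 July 2008.
  Opposition Stay Credit: +326 days → 19 June 2009.
  Administrative Delay Adjustment: +617 days → 26 February 2011.
Expiry of referenced patent OF-739932:
  Base: filing + 23 years → 1 February 2008.
  Opposition Stay Credit: +402 days → 9 March 2009.
  Administrative Delay Adjustment: +556 days → 16 September 2010.
Terminal disclaimer: OF-597445 expires on the earlier of 26 February 2011 and 16 September 2010.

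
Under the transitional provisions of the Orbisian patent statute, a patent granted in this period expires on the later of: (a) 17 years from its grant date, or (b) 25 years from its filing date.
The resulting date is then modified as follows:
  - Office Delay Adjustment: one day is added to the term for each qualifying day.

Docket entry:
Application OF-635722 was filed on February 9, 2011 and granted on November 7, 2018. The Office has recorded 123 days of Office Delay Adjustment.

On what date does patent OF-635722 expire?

2036-06-11

(a) grant + 17 years → 7 November 2035.
(b) filing + 25 years → 9 February 2036.
Later of the two: 9 February 2036.
Office Delay Adjustment: +123 days → 11 June 2036.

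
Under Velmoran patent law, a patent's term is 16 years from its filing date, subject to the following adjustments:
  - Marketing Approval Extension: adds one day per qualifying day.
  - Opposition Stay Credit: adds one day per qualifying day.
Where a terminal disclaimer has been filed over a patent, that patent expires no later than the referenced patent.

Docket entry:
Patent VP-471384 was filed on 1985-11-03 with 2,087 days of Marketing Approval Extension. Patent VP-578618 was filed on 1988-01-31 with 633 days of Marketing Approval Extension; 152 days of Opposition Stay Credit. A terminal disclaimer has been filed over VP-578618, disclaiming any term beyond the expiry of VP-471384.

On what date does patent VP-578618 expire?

Natural term of VP-578618:
  Base: filing + 16 years → 31 January 2004.
  Marketing Approval Extension: +633 days → 25 October 2005.
  Opposition Stay Credit: +152 days → 26 March 2006.
Expiry of referenced patent VP-471384:
  Base: filing + 16 years → 3 November 2001.
  Marketing Approval Extension: +2087 days → 22 July 2007.
Terminal disclaimer: VP-578618 expires on the earlier of 26 March 2006 and 22 July 2007.

March 26, 2006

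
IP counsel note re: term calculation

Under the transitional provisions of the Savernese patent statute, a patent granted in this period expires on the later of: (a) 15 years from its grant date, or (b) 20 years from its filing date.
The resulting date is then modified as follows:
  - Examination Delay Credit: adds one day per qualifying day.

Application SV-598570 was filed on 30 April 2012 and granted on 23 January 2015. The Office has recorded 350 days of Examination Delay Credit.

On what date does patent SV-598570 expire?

April 15, 2033

(a) grant + 15 years → 23 January 2030.
(b) filing + 20 years → 30 April 2032.
Later of the two: 30 April 2032.
Examination Delay Credit: +350 days → 15 April 2033.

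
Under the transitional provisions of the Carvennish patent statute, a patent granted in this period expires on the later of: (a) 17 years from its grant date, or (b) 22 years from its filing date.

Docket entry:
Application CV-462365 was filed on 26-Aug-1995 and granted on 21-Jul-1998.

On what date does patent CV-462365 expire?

2017-08-26

(a) grant + 17 years → 21 July 2015.
(b) filing + 22 years → 26 August 2017.
Later of the two: 26 August 2017.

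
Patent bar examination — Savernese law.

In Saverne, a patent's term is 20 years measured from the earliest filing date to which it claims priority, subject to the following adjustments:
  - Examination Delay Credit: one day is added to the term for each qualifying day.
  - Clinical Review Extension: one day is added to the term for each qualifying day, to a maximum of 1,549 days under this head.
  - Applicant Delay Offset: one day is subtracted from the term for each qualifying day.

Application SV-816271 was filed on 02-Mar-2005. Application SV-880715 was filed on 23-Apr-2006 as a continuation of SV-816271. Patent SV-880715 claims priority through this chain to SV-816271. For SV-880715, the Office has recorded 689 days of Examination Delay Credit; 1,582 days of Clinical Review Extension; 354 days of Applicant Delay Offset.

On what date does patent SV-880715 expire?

2030-04-29

Earliest priority filing: 2 March 2005.
Base term: 2 March 2005 + 20 years → 2 March 2025.
Examination Delay Credit: +689 days → 20 January 2027.
Clinical Review Extension: 1582 days claimed exceeds the 1549-day cap, so +1549 days → 18 April 2031.
Applicant Delay Offset: −354 days → 29 April 2030.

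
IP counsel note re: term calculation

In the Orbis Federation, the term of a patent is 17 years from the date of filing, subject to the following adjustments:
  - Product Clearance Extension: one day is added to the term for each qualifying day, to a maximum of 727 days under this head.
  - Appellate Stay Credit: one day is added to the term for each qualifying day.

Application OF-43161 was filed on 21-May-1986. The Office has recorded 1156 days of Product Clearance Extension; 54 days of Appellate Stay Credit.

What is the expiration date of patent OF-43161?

2005-07-10

Base term: filing date + 17 years → 21 May 2003.
Product Clearance Extension: 1156 days claimed exceeds the 727-day cap, so +727 days → 17 May 2005.
Appellate Stay Credit: +54 days → 10 July 2005.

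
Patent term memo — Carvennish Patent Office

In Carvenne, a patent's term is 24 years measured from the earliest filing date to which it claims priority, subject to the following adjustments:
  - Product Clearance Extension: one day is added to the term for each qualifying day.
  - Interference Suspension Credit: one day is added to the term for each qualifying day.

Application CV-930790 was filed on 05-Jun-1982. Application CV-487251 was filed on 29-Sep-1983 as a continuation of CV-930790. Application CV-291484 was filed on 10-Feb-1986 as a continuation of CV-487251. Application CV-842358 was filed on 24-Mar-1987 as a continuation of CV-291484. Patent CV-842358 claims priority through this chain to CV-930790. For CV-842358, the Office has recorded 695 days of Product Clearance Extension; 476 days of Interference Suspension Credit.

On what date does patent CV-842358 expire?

2009-08-19

Earliest priority filing: 5 June 1982.
Base term: 5 June 1982 + 24 years → 5 June 2006.
Product Clearance Extension: +695 days → 30 April 2008.
Interference Suspension Credit: +476 days → 19 August 2009.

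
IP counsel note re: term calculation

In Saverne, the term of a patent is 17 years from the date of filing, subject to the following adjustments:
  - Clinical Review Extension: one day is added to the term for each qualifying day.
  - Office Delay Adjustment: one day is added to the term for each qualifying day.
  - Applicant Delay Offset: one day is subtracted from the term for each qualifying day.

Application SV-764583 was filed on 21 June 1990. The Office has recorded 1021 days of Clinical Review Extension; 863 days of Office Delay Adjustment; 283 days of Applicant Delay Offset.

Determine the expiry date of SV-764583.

Base term: filing date + 17 years → 21 June 2007.
Clinical Review Extension: +1021 days → 7 April 2010.
Office Delay Adjustment: +863 days → 17 August 2012.
Applicant Delay Offset: −283 days → 8 November 2011.

November 8, 2011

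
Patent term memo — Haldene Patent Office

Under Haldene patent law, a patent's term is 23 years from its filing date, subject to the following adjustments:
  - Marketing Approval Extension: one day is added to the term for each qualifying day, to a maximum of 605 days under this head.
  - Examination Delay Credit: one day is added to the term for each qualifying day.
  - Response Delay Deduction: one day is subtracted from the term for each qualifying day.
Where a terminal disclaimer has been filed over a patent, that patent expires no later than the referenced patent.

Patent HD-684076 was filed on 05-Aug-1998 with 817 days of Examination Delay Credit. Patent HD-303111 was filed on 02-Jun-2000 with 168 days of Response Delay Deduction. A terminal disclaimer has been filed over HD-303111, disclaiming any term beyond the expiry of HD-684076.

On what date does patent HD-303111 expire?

December 16, 2022

Natural term of HD-303111:
  Base: filing + 23 years → 2 June 2023.
  Response Delay Deduction: −168 days → 16 December 2022.
Expiry of referenced patent HD-684076:
  Base: filing + 23 years → 5 August 2021.
  Examination Delay Credit: +817 days → 31 October 2023.
Terminal disclaimer: HD-303111 expires on the earlier of 16 December 2022 and 31 October 2023.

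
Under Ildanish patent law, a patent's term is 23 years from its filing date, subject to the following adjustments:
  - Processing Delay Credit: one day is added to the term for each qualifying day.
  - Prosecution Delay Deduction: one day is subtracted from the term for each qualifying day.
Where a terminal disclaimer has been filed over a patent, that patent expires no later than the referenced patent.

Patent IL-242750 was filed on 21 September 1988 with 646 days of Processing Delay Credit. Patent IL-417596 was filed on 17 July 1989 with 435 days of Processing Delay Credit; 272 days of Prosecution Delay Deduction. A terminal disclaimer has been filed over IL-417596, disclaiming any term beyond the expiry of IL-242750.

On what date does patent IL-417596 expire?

December 27, 2012

Natural term of IL-417596:
  Base: filing + 23 years → 17 July 2012.
  Processing Delay Credit: +435 days → 25 September 2013.
  Prosecution Delay Deduction: −272 days → 27 December 2012.
Expiry of referenced patent IL-242750:
  Base: filing + 23 years → 21 September 2011.
  Processing Delay Credit: +646 days → 28 June 2013.
Terminal disclaimer: IL-417596 expires on the earlier of 27 December 2012 and 28 June 2013.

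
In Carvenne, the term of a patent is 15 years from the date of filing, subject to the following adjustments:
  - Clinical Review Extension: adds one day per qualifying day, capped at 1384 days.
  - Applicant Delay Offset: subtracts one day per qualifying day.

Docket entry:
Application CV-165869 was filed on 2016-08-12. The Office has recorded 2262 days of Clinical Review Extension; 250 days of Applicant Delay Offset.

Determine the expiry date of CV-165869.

Base term: filing date + 15 years → 12 August 2031.
Clinical Review Extension: 2262 days claimed exceeds the 1384-day cap, so +1384 days → 27 May 2035.
Applicant Delay Offset: −250 days → 19 September 2034.

September 19, 2034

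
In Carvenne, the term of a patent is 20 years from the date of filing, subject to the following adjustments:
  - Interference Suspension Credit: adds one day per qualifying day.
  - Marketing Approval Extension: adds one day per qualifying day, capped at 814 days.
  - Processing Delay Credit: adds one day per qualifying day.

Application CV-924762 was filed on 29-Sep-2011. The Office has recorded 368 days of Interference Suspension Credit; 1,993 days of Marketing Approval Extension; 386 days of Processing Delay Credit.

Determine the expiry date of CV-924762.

2036-01-14

Base term: filing date + 20 years → 29 September 2031.
Interference Suspension Credit: +368 days → 1 October 2032.
Marketing Approval Extension: 1993 days claimed exceeds the 814-day cap, so +814 days → 24 December 2034.
Processing Delay Credit: +386 days → 14 January 2036.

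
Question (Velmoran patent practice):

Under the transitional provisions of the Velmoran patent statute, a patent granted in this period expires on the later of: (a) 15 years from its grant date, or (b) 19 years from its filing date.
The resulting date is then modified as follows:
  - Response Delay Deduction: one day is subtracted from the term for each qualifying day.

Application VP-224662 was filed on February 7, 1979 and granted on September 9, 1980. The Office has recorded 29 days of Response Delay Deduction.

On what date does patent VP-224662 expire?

(a) grant + 15 years → 9 September 1995.
(b) filing + 19 years → 7 February 1998.
Later of the two: 7 February 1998.
Response Delay Deduction: −29 days → 9 January 1998.

1998-01-09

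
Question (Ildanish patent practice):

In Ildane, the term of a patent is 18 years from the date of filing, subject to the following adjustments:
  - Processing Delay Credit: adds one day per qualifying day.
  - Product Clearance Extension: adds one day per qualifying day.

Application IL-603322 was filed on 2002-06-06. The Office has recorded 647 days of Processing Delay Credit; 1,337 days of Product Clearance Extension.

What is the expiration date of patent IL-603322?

2025-11-11

Base term: filing date + 18 years → 6 June 2020.
Processing Delay Credit: +647 days → 15 March 2022.
Product Clearance Extension: +1337 days → 11 November 2025.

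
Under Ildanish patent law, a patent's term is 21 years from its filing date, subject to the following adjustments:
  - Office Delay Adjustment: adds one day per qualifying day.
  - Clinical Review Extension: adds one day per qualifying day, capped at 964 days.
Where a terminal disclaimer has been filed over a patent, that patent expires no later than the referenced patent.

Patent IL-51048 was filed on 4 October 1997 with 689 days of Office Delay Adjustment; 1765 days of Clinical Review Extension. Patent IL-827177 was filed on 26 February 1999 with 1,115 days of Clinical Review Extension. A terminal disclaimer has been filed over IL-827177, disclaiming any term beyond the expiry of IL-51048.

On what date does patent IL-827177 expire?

2022-10-17

Natural term of IL-827177:
  Base: filing + 21 years → 26 February 2020.
  Clinical Review Extension: 1115 days claimed exceeds the 964-day cap, so +964 days → 17 October 2022.
Expiry of referenced patent IL-51048:
  Base: filing + 21 years → 4 October 2018.
  Office Delay Adjustment: +689 days → 23 August 2020.
  Clinical Review Extension: 1765 days claimed exceeds the 964-day cap, so +964 days → 14 April 2023.
Terminal disclaimer: IL-827177 expires on the earlier of 17 October 2022 and 14 April 2023.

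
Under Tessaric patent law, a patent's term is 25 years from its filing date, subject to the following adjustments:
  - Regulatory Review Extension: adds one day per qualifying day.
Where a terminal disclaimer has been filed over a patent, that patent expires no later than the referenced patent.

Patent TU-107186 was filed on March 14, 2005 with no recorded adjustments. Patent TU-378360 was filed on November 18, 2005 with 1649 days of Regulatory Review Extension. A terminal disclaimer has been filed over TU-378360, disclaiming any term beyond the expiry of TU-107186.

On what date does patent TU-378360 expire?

Natural term of TU-378360:
  Base: filing + 25 years → 18 November 2030.
  Regulatory Review Extension: +1649 days → 25 May 2035.
Expiry of referenced patent TU-107186:
  Base: filing + 25 years → 14 March 2030.
Terminal disclaimer: TU-378360 expires on the earlier of 25 May 2035 and 14 March 2030.

March 14, 2030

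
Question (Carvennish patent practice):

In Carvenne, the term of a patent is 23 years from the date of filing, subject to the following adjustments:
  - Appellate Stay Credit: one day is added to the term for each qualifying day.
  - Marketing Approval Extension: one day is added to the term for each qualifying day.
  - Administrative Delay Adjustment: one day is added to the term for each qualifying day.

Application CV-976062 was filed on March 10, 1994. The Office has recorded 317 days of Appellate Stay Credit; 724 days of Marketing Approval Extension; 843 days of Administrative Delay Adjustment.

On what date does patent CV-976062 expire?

2022-05-07

Base term: filing date + 23 years → 10 March 2017.
Appellate Stay Credit: +317 days → 21 January 2018.
Marketing Approval Extension: +724 days → 15 January 2020.
Administrative Delay Adjustment: +843 days → 7 May 2022.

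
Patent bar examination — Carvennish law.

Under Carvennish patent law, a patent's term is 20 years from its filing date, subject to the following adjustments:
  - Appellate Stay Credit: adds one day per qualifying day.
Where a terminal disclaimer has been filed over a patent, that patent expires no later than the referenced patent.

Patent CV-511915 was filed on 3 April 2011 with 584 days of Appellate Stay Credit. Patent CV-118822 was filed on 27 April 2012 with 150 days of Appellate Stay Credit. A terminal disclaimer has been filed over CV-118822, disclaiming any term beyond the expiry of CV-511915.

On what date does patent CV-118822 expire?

2032-09-24

Natural term of CV-118822:
  Base: filing + 20 years → 27 April 2032.
  Appellate Stay Credit: +150 days → 24 September 2032.
Expiry of referenced patent CV-511915:
  Base: filing + 20 years → 3 April 2031.
  Appellate Stay Credit: +584 days → 7 November 2032.
Terminal disclaimer: CV-118822 expires on the earlier of 24 September 2032 and 7 November 2032.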